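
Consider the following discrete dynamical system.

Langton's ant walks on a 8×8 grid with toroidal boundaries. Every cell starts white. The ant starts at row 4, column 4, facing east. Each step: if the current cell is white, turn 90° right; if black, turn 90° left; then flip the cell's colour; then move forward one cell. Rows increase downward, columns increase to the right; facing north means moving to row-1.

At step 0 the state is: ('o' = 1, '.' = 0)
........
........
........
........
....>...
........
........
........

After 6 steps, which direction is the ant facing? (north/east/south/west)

k=0  ........
........
........
........
....>...
........
........
........
k=1  ........
........
........
........
....o...
....v...
........
........
k=2  ........
........
........
........
....o...
...<o...
........
........
k=3  ........
........
........
........
...^o...
...oo...
........
........
k=4  ........
........
........
........
...o>...
...oo...
........
........
k=5  ........
........
........
....^...
...o....
...oo...
........
........
k=6  ........
........
........
....o>..
...o....
...oo...
........
........

east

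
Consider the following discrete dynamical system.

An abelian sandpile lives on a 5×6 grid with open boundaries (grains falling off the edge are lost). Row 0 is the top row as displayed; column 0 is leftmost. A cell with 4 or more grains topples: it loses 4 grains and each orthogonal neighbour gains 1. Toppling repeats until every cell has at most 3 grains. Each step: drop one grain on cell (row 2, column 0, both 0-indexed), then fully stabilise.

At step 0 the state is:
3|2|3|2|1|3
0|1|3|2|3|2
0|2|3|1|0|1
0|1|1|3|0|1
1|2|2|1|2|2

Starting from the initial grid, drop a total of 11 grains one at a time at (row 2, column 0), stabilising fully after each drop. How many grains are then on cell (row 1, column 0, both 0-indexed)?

3

gen 0: 3|2|3|2|1|3
0|1|3|2|3|2
0|2|3|1|0|1
0|1|1|3|0|1
1|2|2|1|2|2
gen 1: 3|2|3|2|1|3
0|1|3|2|3|2
1|2|3|1|0|1
0|1|1|3|0|1
1|2|2|1|2|2
gen 2: 3|2|3|2|1|3
0|1|3|2|3|2
2|2|3|1|0|1
0|1|1|3|0|1
1|2|2|1|2|2
gen 3: 3|2|3|2|1|3
0|1|3|2|3|2
3|2|3|1|0|1
0|1|1|3|0|1
1|2|2|1|2|2
gen 4: 3|2|3|2|1|3
1|1|3|2|3|2
0|3|3|1|0|1
1|1|1|3|0|1
1|2|2|1|2|2
gen 5: 3|2|3|2|1|3
1|1|3|2|3|2
1|3|3|1|0|1
1|1|1|3|0|1
1|2|2|1|2|2
gen 6: 3|2|3|2|1|3
1|1|3|2|3|2
2|3|3|1|0|1
1|1|1|3|0|1
1|2|2|1|2|2
gen 7: 3|2|3|2|1|3
1|1|3|2|3|2
3|3|3|1|0|1
1|1|1|3|0|1
1|2|2|1|2|2
gen 8: 3|3|0|3|1|3
2|3|1|3|3|2
1|1|1|2|0|1
2|2|2|3|0|1
1|2|2|1|2|2
gen 9: 3|3|0|3|1|3
2|3|1|3|3|2
2|1|1|2|0|1
2|2|2|3|0|1
1|2|2|1|2|2
gen 10: 3|3|0|3|1|3
2|3|1|3|3|2
3|1|1|2|0|1
2|2|2|3|0|1
1|2|2|1|2|2
gen 11: 3|3|0|3|1|3
3|3|1|3|3|2
0|2|1|2|0|1
3|2|2|3|0|1
1|2|2|1|2|2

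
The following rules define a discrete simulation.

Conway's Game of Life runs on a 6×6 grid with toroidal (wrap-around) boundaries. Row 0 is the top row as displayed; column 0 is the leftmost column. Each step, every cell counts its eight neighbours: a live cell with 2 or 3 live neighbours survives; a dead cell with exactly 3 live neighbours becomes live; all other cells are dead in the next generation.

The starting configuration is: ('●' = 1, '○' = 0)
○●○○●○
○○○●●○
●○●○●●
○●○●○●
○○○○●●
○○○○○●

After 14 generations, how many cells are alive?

0) ○●○○●○
○○○●●○
●○●○●●
○●○●○●
○○○○●●
○○○○○●
1) ○○○●●●
●●●○○○
●●●○○○
○●●●○○
○○○○○●
●○○○○●
2) ○○●●●○
○○○○●○
○○○○○○
○○○●○○
○●●○●●
●○○○○○
3) ○○○●●●
○○○○●○
○○○○○○
○○●●●○
●●●●●●
●○○○○○
4) ○○○●●●
○○○●●●
○○○○●○
●○○○○○
●○○○○○
○○○○○○
5) ○○○●○●
○○○○○○
○○○●●○
○○○○○●
○○○○○○
○○○○●●
6) ○○○○○●
○○○●○○
○○○○●○
○○○○●○
○○○○●●
○○○○●●
7) ○○○○○●
○○○○●○
○○○●●○
○○○●●○
○○○●○○
●○○○○○
8) ○○○○○●
○○○●●●
○○○○○●
○○●○○○
○○○●●○
○○○○○○
9) ○○○○○●
●○○○○●
○○○●○●
○○○●●○
○○○●○○
○○○○●○
10) ●○○○●●
●○○○○●
●○○●○●
○○●●○○
○○○●○○
○○○○●○
11) ●○○○●○
○●○○○○
●●●●○●
○○●●○○
○○●●●○
○○○●●○
12) ○○○●●●
○○○●●○
●○○●●○
●○○○○●
○○○○○○
○○●○○○
13) ○○●○○●
○○●○○○
●○○●○○
●○○○●●
○○○○○○
○○○●●○
14) ○○●○●○
○●●●○○
●●○●●○
●○○○●●
○○○●○○
○○○●●○

15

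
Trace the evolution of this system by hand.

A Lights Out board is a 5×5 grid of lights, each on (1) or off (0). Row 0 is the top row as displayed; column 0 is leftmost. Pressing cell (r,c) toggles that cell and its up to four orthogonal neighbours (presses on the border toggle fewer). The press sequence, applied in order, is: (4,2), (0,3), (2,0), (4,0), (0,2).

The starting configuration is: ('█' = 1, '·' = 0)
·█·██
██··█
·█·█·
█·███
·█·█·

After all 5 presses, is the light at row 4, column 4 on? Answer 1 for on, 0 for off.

k=0  ·█·██
██··█
·█·█·
█·███
·█·█·
k=1  ·█·██
██··█
·█·█·
█··██
··█··
k=2  ·██··
██·██
·█·█·
█··██
··█··
k=3  ·██··
·█·██
█··█·
···██
··█··
k=4  ·██··
·█·██
█··█·
█··██
███··
k=5  ···█·
·████
█··█·
█··██
███··

0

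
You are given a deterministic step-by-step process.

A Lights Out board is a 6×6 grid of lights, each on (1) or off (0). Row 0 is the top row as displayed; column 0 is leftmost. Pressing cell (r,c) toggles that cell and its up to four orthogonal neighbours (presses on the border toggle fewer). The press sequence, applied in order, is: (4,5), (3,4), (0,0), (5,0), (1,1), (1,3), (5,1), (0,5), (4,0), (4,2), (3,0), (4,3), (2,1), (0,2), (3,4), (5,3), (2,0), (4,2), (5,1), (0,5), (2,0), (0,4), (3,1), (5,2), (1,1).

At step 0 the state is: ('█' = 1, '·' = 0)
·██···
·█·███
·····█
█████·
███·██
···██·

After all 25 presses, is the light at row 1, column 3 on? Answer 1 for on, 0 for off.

0

t=0: ·██···
·█·███
·····█
█████·
███·██
···██·
t=1: ·██···
·█·███
·····█
██████
███···
···███
t=2: ·██···
·█·███
····██
███···
███·█·
···███
t=3: █·█···
██·███
····██
███···
███·█·
···███
t=4: █·█···
██·███
····██
███···
·██·█·
██·███
t=5: ███···
··████
·█··██
███···
·██·█·
██·███
t=6: ████··
·····█
·█·███
███···
·██·█·
██·███
t=7: ████··
·····█
·█·███
███···
··█·█·
··████
t=8: ██████
······
·█·███
███···
··█·█·
··████
t=9: ██████
······
·█·███
·██···
███·█·
█·████
t=10: ██████
······
·█·███
·█····
█··██·
█··███
t=11: ██████
······
██·███
█·····
···██·
█··███
t=12: ██████
······
██·███
█··█··
··█···
█···██
t=13: ██████
·█····
··████
██·█··
··█···
█···██
t=14: █···██
·██···
··████
██·█··
··█···
█···██
t=15: █···██
·██···
··██·█
██··██
··█·█·
█···██
t=16: █···██
·██···
··██·█
██··██
··███·
█·██·█
t=17: █···██
███···
████·█
·█··██
··███·
█·██·█
t=18: █···██
███···
████·█
·██·██
·█··█·
█··█·█
t=19: █···██
███···
████·█
·██·██
····█·
·███·█
t=20: █·····
███··█
████·█
·██·██
····█·
·███·█
t=21: █·····
·██··█
··██·█
███·██
····█·
·███·█
t=22: █··███
·██·██
··██·█
███·██
····█·
·███·█
t=23: █··███
·██·██
·███·█
····██
·█··█·
·███·█
t=24: █··███
·██·██
·███·█
····██
·██·█·
·····█
t=25: ██·███
█···██
··██·█
····██
·██·█·
·····█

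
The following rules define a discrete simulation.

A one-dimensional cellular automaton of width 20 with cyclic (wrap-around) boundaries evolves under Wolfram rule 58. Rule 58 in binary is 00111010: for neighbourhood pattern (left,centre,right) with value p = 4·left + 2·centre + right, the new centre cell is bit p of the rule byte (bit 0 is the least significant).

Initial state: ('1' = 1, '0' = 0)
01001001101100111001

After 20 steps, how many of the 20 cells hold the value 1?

12

k=0  01001001101100111001
k=1  10110111011011100110
k=2  01101100110110011101
k=3  11011011101101110010
k=4  10110110011011001101
k=5  01101101110110111011
k=6  11011011001101100110
k=7  10110110111011011101
k=8  01101101100110110011
k=9  11011011011101101110
k=10  10110110110011011001
k=11  01101101101110110111
k=12  11011011011001101100
k=13  10110110110111011011
k=14  01101101101100110110
k=15  11011011011011101101
k=16  00110110110110011011
k=17  11101101101101110110
k=18  10011011011011001101
k=19  01110110110110111011
k=20  11001101101101100110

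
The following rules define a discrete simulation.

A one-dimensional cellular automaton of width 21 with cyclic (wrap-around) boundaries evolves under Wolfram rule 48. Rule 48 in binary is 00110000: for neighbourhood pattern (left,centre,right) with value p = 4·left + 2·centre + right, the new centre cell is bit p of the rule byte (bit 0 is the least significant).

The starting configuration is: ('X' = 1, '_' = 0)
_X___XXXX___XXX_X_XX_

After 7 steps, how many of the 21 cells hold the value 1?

5

[0] _X___XXXX___XXX_X_XX_
[1] __X______X_____X_X__X
[2] X__X______X_____X_X__
[3] _X__X______X_____X_X_
[4] __X__X______X_____X_X
[5] X__X__X______X_____X_
[6] _X__X__X______X_____X
[7] X_X__X__X______X_____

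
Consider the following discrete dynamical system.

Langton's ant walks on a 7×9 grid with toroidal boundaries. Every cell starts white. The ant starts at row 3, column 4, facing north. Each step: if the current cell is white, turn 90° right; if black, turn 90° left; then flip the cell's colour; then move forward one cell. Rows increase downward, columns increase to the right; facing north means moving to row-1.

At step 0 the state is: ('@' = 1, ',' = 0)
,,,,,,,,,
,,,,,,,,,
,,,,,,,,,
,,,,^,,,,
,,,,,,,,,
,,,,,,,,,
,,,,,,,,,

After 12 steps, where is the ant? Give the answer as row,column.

3,2

0) ,,,,,,,,,
,,,,,,,,,
,,,,,,,,,
,,,,^,,,,
,,,,,,,,,
,,,,,,,,,
,,,,,,,,,
1) ,,,,,,,,,
,,,,,,,,,
,,,,,,,,,
,,,,@>,,,
,,,,,,,,,
,,,,,,,,,
,,,,,,,,,
2) ,,,,,,,,,
,,,,,,,,,
,,,,,,,,,
,,,,@@,,,
,,,,,v,,,
,,,,,,,,,
,,,,,,,,,
3) ,,,,,,,,,
,,,,,,,,,
,,,,,,,,,
,,,,@@,,,
,,,,<@,,,
,,,,,,,,,
,,,,,,,,,
4) ,,,,,,,,,
,,,,,,,,,
,,,,,,,,,
,,,,^@,,,
,,,,@@,,,
,,,,,,,,,
,,,,,,,,,
5) ,,,,,,,,,
,,,,,,,,,
,,,,,,,,,
,,,<,@,,,
,,,,@@,,,
,,,,,,,,,
,,,,,,,,,
6) ,,,,,,,,,
,,,,,,,,,
,,,^,,,,,
,,,@,@,,,
,,,,@@,,,
,,,,,,,,,
,,,,,,,,,
7) ,,,,,,,,,
,,,,,,,,,
,,,@>,,,,
,,,@,@,,,
,,,,@@,,,
,,,,,,,,,
,,,,,,,,,
8) ,,,,,,,,,
,,,,,,,,,
,,,@@,,,,
,,,@v@,,,
,,,,@@,,,
,,,,,,,,,
,,,,,,,,,
9) ,,,,,,,,,
,,,,,,,,,
,,,@@,,,,
,,,<@@,,,
,,,,@@,,,
,,,,,,,,,
,,,,,,,,,
10) ,,,,,,,,,
,,,,,,,,,
,,,@@,,,,
,,,,@@,,,
,,,v@@,,,
,,,,,,,,,
,,,,,,,,,
11) ,,,,,,,,,
,,,,,,,,,
,,,@@,,,,
,,,,@@,,,
,,<@@@,,,
,,,,,,,,,
,,,,,,,,,
12) ,,,,,,,,,
,,,,,,,,,
,,,@@,,,,
,,^,@@,,,
,,@@@@,,,
,,,,,,,,,
,,,,,,,,,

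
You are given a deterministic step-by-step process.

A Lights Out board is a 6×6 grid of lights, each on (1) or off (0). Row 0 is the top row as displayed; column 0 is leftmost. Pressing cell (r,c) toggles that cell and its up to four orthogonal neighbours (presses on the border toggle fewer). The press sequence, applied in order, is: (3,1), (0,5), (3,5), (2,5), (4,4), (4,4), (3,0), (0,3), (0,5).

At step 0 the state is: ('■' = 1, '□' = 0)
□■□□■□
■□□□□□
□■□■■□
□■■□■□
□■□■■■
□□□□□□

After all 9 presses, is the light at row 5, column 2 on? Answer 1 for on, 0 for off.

[0] □■□□■□
■□□□□□
□■□■■□
□■■□■□
□■□■■■
□□□□□□
[1] □■□□■□
■□□□□□
□□□■■□
■□□□■□
□□□■■■
□□□□□□
[2] □■□□□■
■□□□□■
□□□■■□
■□□□■□
□□□■■■
□□□□□□
[3] □■□□□■
■□□□□■
□□□■■■
■□□□□■
□□□■■□
□□□□□□
[4] □■□□□■
■□□□□□
□□□■□□
■□□□□□
□□□■■□
□□□□□□
[5] □■□□□■
■□□□□□
□□□■□□
■□□□■□
□□□□□■
□□□□■□
[6] □■□□□■
■□□□□□
□□□■□□
■□□□□□
□□□■■□
□□□□□□
[7] □■□□□■
■□□□□□
■□□■□□
□■□□□□
■□□■■□
□□□□□□
[8] □■■■■■
■□□■□□
■□□■□□
□■□□□□
■□□■■□
□□□□□□
[9] □■■■□□
■□□■□■
■□□■□□
□■□□□□
■□□■■□
□□□□□□

0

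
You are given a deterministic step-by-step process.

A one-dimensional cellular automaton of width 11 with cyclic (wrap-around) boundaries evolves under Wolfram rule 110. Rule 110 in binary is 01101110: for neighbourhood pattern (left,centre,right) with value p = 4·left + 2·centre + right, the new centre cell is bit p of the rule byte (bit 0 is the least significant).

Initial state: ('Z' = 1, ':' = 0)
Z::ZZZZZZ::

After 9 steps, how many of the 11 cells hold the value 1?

k=0  Z::ZZZZZZ::
k=1  Z:ZZ::::Z:Z
k=2  ZZZZ:::ZZZZ
k=3  :::Z::ZZ:::
k=4  ::ZZ:ZZZ:::
k=5  :ZZZZZ:Z:::
k=6  ZZ:::ZZZ:::
k=7  ZZ::ZZ:Z::Z
k=8  :Z:ZZZZZ:ZZ
k=9  ZZZZ:::ZZZZ

8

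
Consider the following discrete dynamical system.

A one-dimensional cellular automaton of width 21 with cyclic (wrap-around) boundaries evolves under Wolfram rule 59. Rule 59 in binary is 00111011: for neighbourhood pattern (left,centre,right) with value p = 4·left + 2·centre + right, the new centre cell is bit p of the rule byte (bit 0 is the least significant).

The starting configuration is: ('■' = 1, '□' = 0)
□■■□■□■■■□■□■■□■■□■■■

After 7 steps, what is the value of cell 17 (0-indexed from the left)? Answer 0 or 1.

step 0: □■■□■□■■■□■□■■□■■□■■■
step 1: ■■□■□■■□□■□■■□■■□■■□□
step 2: ■□■□■■□■■□■■□■■□■■□■■
step 3: □■□■■□■■□■■□■■□■■□■■□
step 4: ■□■■□■■□■■□■■□■■□■■□■
step 5: □■■□■■□■■□■■□■■□■■□■■
step 6: ■■□■■□■■□■■□■■□■■□■■□
step 7: ■□■■□■■□■■□■■□■■□■■□■

1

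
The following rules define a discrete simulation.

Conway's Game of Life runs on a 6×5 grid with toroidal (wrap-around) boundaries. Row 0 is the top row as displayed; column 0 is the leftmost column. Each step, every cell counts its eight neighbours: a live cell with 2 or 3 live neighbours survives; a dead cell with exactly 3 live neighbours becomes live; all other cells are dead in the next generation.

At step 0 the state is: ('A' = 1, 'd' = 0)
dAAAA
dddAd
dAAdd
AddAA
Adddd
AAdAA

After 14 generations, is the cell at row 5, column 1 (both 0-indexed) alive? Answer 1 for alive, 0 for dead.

0

step 0: dAAAA
dddAd
dAAdd
AddAA
Adddd
AAdAA
step 1: dAddd
AdddA
AAAdd
AdAAA
ddAdd
ddddd
step 2: Adddd
ddAdA
ddAdd
AdddA
dAAdA
ddddd
step 3: ddddd
dAdAd
AAddA
AdAdA
dAdAA
AAddd
step 4: AAAdd
dAAdA
ddddd
ddAdd
dddAd
AAAdA
step 5: ddddd
ddAAd
dAAAd
ddddd
AddAA
ddddA
step 6: dddAd
dAdAd
dAdAd
AAddd
AddAA
AddAA
step 7: AddAd
dddAA
dAddA
dAdAd
ddAAd
AdAdd
step 8: AAAAd
ddAAd
ddddA
AAdAA
dddAA
ddAdd
step 9: ddddA
Adddd
dAddd
ddAdd
dAddd
Adddd
step 10: AdddA
Adddd
dAddd
dAAdd
dAddd
Adddd
step 11: AAddA
AAddA
AAAdd
AAAdd
AAAdd
AAddA
step 12: ddAAd
dddAd
dddAd
dddAA
dddAd
dddAd
step 13: ddAAA
dddAA
ddAAd
ddAAA
ddAAd
dddAA
step 14: AdAdd
ddddd
ddddd
dAddA
ddddd
ddddd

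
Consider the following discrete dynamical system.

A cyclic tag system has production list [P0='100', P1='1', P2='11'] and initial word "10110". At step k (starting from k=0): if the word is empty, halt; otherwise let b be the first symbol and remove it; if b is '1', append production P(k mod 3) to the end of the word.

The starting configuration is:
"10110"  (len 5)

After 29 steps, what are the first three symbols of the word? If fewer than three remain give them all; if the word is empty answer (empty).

t=0: "10110"  (len 5)
t=1: "0110100"  (len 7)
t=2: "110100"  (len 6)
t=3: "1010011"  (len 7)
t=4: "010011100"  (len 9)
t=5: "10011100"  (len 8)
t=6: "001110011"  (len 9)
t=7: "01110011"  (len 8)
t=8: "1110011"  (len 7)
t=9: "11001111"  (len 8)
t=10: "1001111100"  (len 10)
t=11: "0011111001"  (len 10)
t=12: "011111001"  (len 9)
t=13: "11111001"  (len 8)
t=14: "11110011"  (len 8)
t=15: "111001111"  (len 9)
t=16: "11001111100"  (len 11)
t=17: "10011111001"  (len 11)
t=18: "001111100111"  (len 12)
t=19: "01111100111"  (len 11)
t=20: "1111100111"  (len 10)
t=21: "11110011111"  (len 11)
t=22: "1110011111100"  (len 13)
t=23: "1100111111001"  (len 13)
t=24: "10011111100111"  (len 14)
t=25: "0011111100111100"  (len 16)
t=26: "011111100111100"  (len 15)
t=27: "11111100111100"  (len 14)
t=28: "1111100111100100"  (len 16)
t=29: "1111001111001001"  (len 16)

111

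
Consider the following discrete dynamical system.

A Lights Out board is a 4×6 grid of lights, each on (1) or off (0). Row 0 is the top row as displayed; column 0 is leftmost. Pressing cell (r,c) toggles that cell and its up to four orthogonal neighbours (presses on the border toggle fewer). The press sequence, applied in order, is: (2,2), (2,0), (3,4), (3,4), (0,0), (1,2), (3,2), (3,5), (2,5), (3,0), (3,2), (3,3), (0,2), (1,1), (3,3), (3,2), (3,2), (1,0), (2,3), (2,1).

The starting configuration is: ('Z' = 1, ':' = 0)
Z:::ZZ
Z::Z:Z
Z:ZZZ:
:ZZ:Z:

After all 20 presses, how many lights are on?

0) Z:::ZZ
Z::Z:Z
Z:ZZZ:
:ZZ:Z:
1) Z:::ZZ
Z:ZZ:Z
ZZ::Z:
:Z::Z:
2) Z:::ZZ
::ZZ:Z
::::Z:
ZZ::Z:
3) Z:::ZZ
::ZZ:Z
::::::
ZZ:Z:Z
4) Z:::ZZ
::ZZ:Z
::::Z:
ZZ::Z:
5) :Z::ZZ
Z:ZZ:Z
::::Z:
ZZ::Z:
6) :ZZ:ZZ
ZZ:::Z
::Z:Z:
ZZ::Z:
7) :ZZ:ZZ
ZZ:::Z
::::Z:
Z:ZZZ:
8) :ZZ:ZZ
ZZ:::Z
::::ZZ
Z:ZZ:Z
9) :ZZ:ZZ
ZZ::::
::::::
Z:ZZ::
10) :ZZ:ZZ
ZZ::::
Z:::::
:ZZZ::
11) :ZZ:ZZ
ZZ::::
Z:Z:::
::::::
12) :ZZ:ZZ
ZZ::::
Z:ZZ::
::ZZZ:
13) :::ZZZ
ZZZ:::
Z:ZZ::
::ZZZ:
14) :Z:ZZZ
::::::
ZZZZ::
::ZZZ:
15) :Z:ZZZ
::::::
ZZZ:::
::::::
16) :Z:ZZZ
::::::
ZZ::::
:ZZZ::
17) :Z:ZZZ
::::::
ZZZ:::
::::::
18) ZZ:ZZZ
ZZ::::
:ZZ:::
::::::
19) ZZ:ZZZ
ZZ:Z::
:Z:ZZ:
:::Z::
20) ZZ:ZZZ
Z::Z::
Z:ZZZ:
:Z:Z::

13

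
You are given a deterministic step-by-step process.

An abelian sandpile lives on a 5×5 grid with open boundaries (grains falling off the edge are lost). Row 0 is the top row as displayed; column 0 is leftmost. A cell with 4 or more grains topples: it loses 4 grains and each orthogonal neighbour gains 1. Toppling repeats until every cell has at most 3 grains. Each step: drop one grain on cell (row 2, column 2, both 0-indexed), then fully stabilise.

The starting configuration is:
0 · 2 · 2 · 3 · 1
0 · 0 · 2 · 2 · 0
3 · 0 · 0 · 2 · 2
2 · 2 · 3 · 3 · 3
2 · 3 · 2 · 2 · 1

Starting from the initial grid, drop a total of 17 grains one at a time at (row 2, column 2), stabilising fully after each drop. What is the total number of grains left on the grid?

k=0  0 · 2 · 2 · 3 · 1
0 · 0 · 2 · 2 · 0
3 · 0 · 0 · 2 · 2
2 · 2 · 3 · 3 · 3
2 · 3 · 2 · 2 · 1
k=1  0 · 2 · 2 · 3 · 1
0 · 0 · 2 · 2 · 0
3 · 0 · 1 · 2 · 2
2 · 2 · 3 · 3 · 3
2 · 3 · 2 · 2 · 1
k=2  0 · 2 · 2 · 3 · 1
0 · 0 · 2 · 2 · 0
3 · 0 · 2 · 2 · 2
2 · 2 · 3 · 3 · 3
2 · 3 · 2 · 2 · 1
k=3  0 · 2 · 2 · 3 · 1
0 · 0 · 2 · 2 · 0
3 · 0 · 3 · 2 · 2
2 · 2 · 3 · 3 · 3
2 · 3 · 2 · 2 · 1
k=4  0 · 2 · 2 · 3 · 1
0 · 0 · 3 · 3 · 1
3 · 1 · 2 · 1 · 0
2 · 3 · 1 · 2 · 1
2 · 3 · 3 · 3 · 2
k=5  0 · 2 · 2 · 3 · 1
0 · 0 · 3 · 3 · 1
3 · 1 · 3 · 1 · 0
2 · 3 · 1 · 2 · 1
2 · 3 · 3 · 3 · 2
k=6  0 · 3 · 0 · 1 · 2
0 · 1 · 2 · 1 · 2
3 · 2 · 1 · 3 · 0
2 · 3 · 2 · 2 · 1
2 · 3 · 3 · 3 · 2
k=7  0 · 3 · 0 · 1 · 2
0 · 1 · 2 · 1 · 2
3 · 2 · 2 · 3 · 0
2 · 3 · 2 · 2 · 1
2 · 3 · 3 · 3 · 2
k=8  0 · 3 · 0 · 1 · 2
0 · 1 · 2 · 1 · 2
3 · 2 · 3 · 3 · 0
2 · 3 · 2 · 2 · 1
2 · 3 · 3 · 3 · 2
k=9  0 · 3 · 0 · 1 · 2
0 · 1 · 3 · 2 · 2
3 · 3 · 1 · 0 · 1
2 · 3 · 3 · 3 · 1
2 · 3 · 3 · 3 · 2
k=10  0 · 3 · 0 · 1 · 2
0 · 1 · 3 · 2 · 2
3 · 3 · 2 · 0 · 1
2 · 3 · 3 · 3 · 1
2 · 3 · 3 · 3 · 2
k=11  0 · 3 · 0 · 1 · 2
0 · 1 · 3 · 2 · 2
3 · 3 · 3 · 0 · 1
2 · 3 · 3 · 3 · 1
2 · 3 · 3 · 3 · 2
k=12  0 · 3 · 1 · 1 · 2
1 · 3 · 0 · 3 · 2
1 · 2 · 3 · 2 · 1
1 · 3 · 3 · 1 · 2
0 · 2 · 2 · 1 · 3
k=13  1 · 0 · 2 · 1 · 2
2 · 1 · 2 · 3 · 2
2 · 1 · 2 · 3 · 1
2 · 1 · 1 · 2 · 2
0 · 3 · 3 · 1 · 3
k=14  1 · 0 · 2 · 1 · 2
2 · 1 · 2 · 3 · 2
2 · 1 · 3 · 3 · 1
2 · 1 · 1 · 2 · 2
0 · 3 · 3 · 1 · 3
k=15  1 · 0 · 3 · 2 · 2
2 · 2 · 0 · 1 · 3
2 · 2 · 2 · 1 · 2
2 · 1 · 2 · 3 · 2
0 · 3 · 3 · 1 · 3
k=16  1 · 0 · 3 · 2 · 2
2 · 2 · 0 · 1 · 3
2 · 2 · 3 · 1 · 2
2 · 1 · 2 · 3 · 2
0 · 3 · 3 · 1 · 3
k=17  1 · 0 · 3 · 2 · 2
2 · 2 · 1 · 1 · 3
2 · 3 · 0 · 2 · 2
2 · 1 · 3 · 3 · 2
0 · 3 · 3 · 1 · 3

47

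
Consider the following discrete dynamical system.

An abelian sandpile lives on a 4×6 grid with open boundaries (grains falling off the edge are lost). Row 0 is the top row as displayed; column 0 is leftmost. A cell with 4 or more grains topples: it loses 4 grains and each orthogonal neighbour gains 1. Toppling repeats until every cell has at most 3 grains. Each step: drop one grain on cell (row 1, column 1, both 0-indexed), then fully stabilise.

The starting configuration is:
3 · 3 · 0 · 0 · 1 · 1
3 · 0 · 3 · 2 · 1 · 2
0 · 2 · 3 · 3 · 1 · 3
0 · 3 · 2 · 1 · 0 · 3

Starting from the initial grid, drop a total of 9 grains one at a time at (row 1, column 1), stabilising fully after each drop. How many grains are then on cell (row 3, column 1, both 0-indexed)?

2

[0] 3 · 3 · 0 · 0 · 1 · 1
3 · 0 · 3 · 2 · 1 · 2
0 · 2 · 3 · 3 · 1 · 3
0 · 3 · 2 · 1 · 0 · 3
[1] 3 · 3 · 0 · 0 · 1 · 1
3 · 1 · 3 · 2 · 1 · 2
0 · 2 · 3 · 3 · 1 · 3
0 · 3 · 2 · 1 · 0 · 3
[2] 3 · 3 · 0 · 0 · 1 · 1
3 · 2 · 3 · 2 · 1 · 2
0 · 2 · 3 · 3 · 1 · 3
0 · 3 · 2 · 1 · 0 · 3
[3] 3 · 3 · 0 · 0 · 1 · 1
3 · 3 · 3 · 2 · 1 · 2
0 · 2 · 3 · 3 · 1 · 3
0 · 3 · 2 · 1 · 0 · 3
[4] 1 · 2 · 2 · 1 · 1 · 1
2 · 0 · 3 · 0 · 2 · 2
2 · 2 · 3 · 1 · 2 · 3
1 · 1 · 0 · 3 · 0 · 3
[5] 1 · 2 · 2 · 1 · 1 · 1
2 · 1 · 3 · 0 · 2 · 2
2 · 2 · 3 · 1 · 2 · 3
1 · 1 · 0 · 3 · 0 · 3
[6] 1 · 2 · 2 · 1 · 1 · 1
2 · 2 · 3 · 0 · 2 · 2
2 · 2 · 3 · 1 · 2 · 3
1 · 1 · 0 · 3 · 0 · 3
[7] 1 · 2 · 2 · 1 · 1 · 1
2 · 3 · 3 · 0 · 2 · 2
2 · 2 · 3 · 1 · 2 · 3
1 · 1 · 0 · 3 · 0 · 3
[8] 1 · 3 · 3 · 1 · 1 · 1
3 · 2 · 1 · 1 · 2 · 2
3 · 0 · 1 · 2 · 2 · 3
1 · 2 · 1 · 3 · 0 · 3
[9] 1 · 3 · 3 · 1 · 1 · 1
3 · 3 · 1 · 1 · 2 · 2
3 · 0 · 1 · 2 · 2 · 3
1 · 2 · 1 · 3 · 0 · 3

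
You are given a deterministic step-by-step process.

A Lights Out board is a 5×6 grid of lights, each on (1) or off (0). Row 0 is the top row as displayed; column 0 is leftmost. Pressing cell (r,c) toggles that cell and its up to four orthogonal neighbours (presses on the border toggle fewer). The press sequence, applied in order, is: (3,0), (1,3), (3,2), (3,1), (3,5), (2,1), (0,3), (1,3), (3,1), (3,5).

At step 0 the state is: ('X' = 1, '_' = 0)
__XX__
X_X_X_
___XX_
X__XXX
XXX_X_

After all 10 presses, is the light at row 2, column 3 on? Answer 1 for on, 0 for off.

1

k=0  __XX__
X_X_X_
___XX_
X__XXX
XXX_X_
k=1  __XX__
X_X_X_
X__XX_
_X_XXX
_XX_X_
k=2  __X___
X__X__
X___X_
_X_XXX
_XX_X_
k=3  __X___
X__X__
X_X_X_
__X_XX
_X__X_
k=4  __X___
X__X__
XXX_X_
XX__XX
____X_
k=5  __X___
X__X__
XXX_XX
XX____
____XX
k=6  __X___
XX_X__
____XX
X_____
____XX
k=7  ___XX_
XX____
____XX
X_____
____XX
k=8  ____X_
XXXXX_
___XXX
X_____
____XX
k=9  ____X_
XXXXX_
_X_XXX
_XX___
_X__XX
k=10  ____X_
XXXXX_
_X_XX_
_XX_XX
_X__X_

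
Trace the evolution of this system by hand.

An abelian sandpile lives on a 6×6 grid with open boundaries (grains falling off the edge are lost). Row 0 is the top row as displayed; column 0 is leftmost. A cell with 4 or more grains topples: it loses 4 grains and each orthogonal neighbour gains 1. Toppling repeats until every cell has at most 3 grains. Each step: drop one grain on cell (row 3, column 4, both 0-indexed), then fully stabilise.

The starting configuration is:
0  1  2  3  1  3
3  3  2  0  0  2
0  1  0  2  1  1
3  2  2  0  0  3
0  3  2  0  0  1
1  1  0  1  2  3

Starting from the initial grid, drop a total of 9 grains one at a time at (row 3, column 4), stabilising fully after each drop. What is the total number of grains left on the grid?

57

t=0: 0  1  2  3  1  3
3  3  2  0  0  2
0  1  0  2  1  1
3  2  2  0  0  3
0  3  2  0  0  1
1  1  0  1  2  3
t=1: 0  1  2  3  1  3
3  3  2  0  0  2
0  1  0  2  1  1
3  2  2  0  1  3
0  3  2  0  0  1
1  1  0  1  2  3
t=2: 0  1  2  3  1  3
3  3  2  0  0  2
0  1  0  2  1  1
3  2  2  0  2  3
0  3  2  0  0  1
1  1  0  1  2  3
t=3: 0  1  2  3  1  3
3  3  2  0  0  2
0  1  0  2  1  1
3  2  2  0  3  3
0  3  2  0  0  1
1  1  0  1  2  3
t=4: 0  1  2  3  1  3
3  3  2  0  0  2
0  1  0  2  2  2
3  2  2  1  1  0
0  3  2  0  1  2
1  1  0  1  2  3
t=5: 0  1  2  3  1  3
3  3  2  0  0  2
0  1  0  2  2  2
3  2  2  1  2  0
0  3  2  0  1  2
1  1  0  1  2  3
t=6: 0  1  2  3  1  3
3  3  2  0  0  2
0  1  0  2  2  2
3  2  2  1  3  0
0  3  2  0  1  2
1  1  0  1  2  3
t=7: 0  1  2  3  1  3
3  3  2  0  0  2
0  1  0  2  3  2
3  2  2  2  0  1
0  3  2  0  2  2
1  1  0  1  2  3
t=8: 0  1  2  3  1  3
3  3  2  0  0  2
0  1  0  2  3  2
3  2  2  2  1  1
0  3  2  0  2  2
1  1  0  1  2  3
t=9: 0  1  2  3  1  3
3  3  2  0  0  2
0  1  0  2  3  2
3  2  2  2  2  1
0  3  2  0  2  2
1  1  0  1  2  3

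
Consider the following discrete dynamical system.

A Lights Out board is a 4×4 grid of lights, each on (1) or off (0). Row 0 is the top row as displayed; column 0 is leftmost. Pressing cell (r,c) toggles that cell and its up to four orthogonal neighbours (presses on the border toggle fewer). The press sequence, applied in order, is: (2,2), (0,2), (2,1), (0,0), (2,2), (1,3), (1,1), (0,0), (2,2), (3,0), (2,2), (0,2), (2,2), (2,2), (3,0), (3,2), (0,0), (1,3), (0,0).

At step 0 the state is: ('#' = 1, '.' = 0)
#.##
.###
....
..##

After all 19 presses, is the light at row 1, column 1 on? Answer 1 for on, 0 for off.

1

0) #.##
.###
....
..##
1) #.##
.#.#
.###
...#
2) ##..
.###
.###
...#
3) ##..
..##
#..#
.#.#
4) ....
#.##
#..#
.#.#
5) ....
#..#
###.
.###
6) ...#
#.#.
####
.###
7) .#.#
.#..
#.##
.###
8) #..#
##..
#.##
.###
9) #..#
###.
##..
.#.#
10) #..#
###.
.#..
#..#
11) #..#
##..
..##
#.##
12) ###.
###.
..##
#.##
13) ###.
##..
.#..
#..#
14) ###.
###.
..##
#.##
15) ###.
###.
#.##
.###
16) ###.
###.
#..#
....
17) ..#.
.##.
#..#
....
18) ..##
.#.#
#...
....
19) ####
##.#
#...
....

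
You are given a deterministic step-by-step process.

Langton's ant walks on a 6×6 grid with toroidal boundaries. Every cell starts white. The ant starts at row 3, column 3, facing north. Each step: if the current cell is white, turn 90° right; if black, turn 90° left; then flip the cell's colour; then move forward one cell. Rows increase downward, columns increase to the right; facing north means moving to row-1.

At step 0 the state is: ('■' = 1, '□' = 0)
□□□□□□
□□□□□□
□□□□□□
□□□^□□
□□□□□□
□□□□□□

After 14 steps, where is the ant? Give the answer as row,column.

4,2

[0] □□□□□□
□□□□□□
□□□□□□
□□□^□□
□□□□□□
□□□□□□
[1] □□□□□□
□□□□□□
□□□□□□
□□□■>□
□□□□□□
□□□□□□
[2] □□□□□□
□□□□□□
□□□□□□
□□□■■□
□□□□v□
□□□□□□
[3] □□□□□□
□□□□□□
□□□□□□
□□□■■□
□□□<■□
□□□□□□
[4] □□□□□□
□□□□□□
□□□□□□
□□□^■□
□□□■■□
□□□□□□
[5] □□□□□□
□□□□□□
□□□□□□
□□<□■□
□□□■■□
□□□□□□
[6] □□□□□□
□□□□□□
□□^□□□
□□■□■□
□□□■■□
□□□□□□
[7] □□□□□□
□□□□□□
□□■>□□
□□■□■□
□□□■■□
□□□□□□
[8] □□□□□□
□□□□□□
□□■■□□
□□■v■□
□□□■■□
□□□□□□
[9] □□□□□□
□□□□□□
□□■■□□
□□<■■□
□□□■■□
□□□□□□
[10] □□□□□□
□□□□□□
□□■■□□
□□□■■□
□□v■■□
□□□□□□
[11] □□□□□□
□□□□□□
□□■■□□
□□□■■□
□<■■■□
□□□□□□
[12] □□□□□□
□□□□□□
□□■■□□
□^□■■□
□■■■■□
□□□□□□
[13] □□□□□□
□□□□□□
□□■■□□
□■>■■□
□■■■■□
□□□□□□
[14] □□□□□□
□□□□□□
□□■■□□
□■■■■□
□■v■■□
□□□□□□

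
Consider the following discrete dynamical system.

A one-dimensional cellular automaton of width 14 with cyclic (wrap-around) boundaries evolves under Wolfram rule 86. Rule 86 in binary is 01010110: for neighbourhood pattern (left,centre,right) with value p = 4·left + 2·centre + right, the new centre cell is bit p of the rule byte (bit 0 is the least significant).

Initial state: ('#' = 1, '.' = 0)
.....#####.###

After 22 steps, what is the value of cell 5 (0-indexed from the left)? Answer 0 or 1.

1

k=0  .....#####.###
k=1  #...#....#...#
k=2  ##.###..###.#.
k=3  .#...###..#.#.
k=4  ###.#..####.##
k=5  ..#.###...#...
k=6  .##...##.###..
k=7  #.##.#.#...##.
k=8  #..#.#.##.#.#.
k=9  ####.#..#.#.#.
k=10  ...#.####.#.#.
k=11  ..##....#.#.##
k=12  ##.##..##.#..#
k=13  .#..###.#.###.
k=14  ####..#.#...##
k=15  ...####.##.#..
k=16  ..#...#..#.##.
k=17  .###.#####..##
k=18  ...#.....###.#
k=19  #.###...#..#.#
k=20  #...##.#####..
k=21  ##.#.#.....###
k=22  .#.#.##...#...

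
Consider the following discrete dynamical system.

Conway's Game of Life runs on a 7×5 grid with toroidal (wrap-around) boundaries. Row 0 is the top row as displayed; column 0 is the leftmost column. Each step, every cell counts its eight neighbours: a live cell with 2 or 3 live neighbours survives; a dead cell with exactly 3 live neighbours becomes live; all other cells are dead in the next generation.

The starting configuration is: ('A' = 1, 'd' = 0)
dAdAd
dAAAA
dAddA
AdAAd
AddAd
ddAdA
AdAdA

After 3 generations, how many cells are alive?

12

[0] dAdAd
dAAAA
dAddA
AdAAd
AddAd
ddAdA
AdAdA
[1] ddddd
dAddA
ddddd
AdAAd
Adddd
ddAdd
AdAdA
[2] dAdAA
ddddd
AAAAA
dAddA
ddAAA
AddAA
dAdAd
[3] AddAA
ddddd
dAAAA
ddddd
dAAdd
AAddd
dAddd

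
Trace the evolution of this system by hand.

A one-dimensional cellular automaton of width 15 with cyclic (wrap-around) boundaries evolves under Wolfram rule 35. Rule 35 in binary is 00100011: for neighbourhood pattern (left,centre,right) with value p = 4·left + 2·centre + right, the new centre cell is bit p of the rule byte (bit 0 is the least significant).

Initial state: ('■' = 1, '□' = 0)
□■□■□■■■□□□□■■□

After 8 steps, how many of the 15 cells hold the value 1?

[0] □■□■□■■■□□□□■■□
[1] ■□■□■□□□□■■■□□□
[2] □■□■□□■■■□□□□■■
[3] ■□■□□■□□□□■■■□□
[4] □■□□■□□■■■□□□□■
[5] ■□□■□□■□□□□■■■□
[6] □□■□□■□□■■■□□□■
[7] □■□□■□□■□□□□■■□
[8] ■□□■□□■□□■■■□□□

6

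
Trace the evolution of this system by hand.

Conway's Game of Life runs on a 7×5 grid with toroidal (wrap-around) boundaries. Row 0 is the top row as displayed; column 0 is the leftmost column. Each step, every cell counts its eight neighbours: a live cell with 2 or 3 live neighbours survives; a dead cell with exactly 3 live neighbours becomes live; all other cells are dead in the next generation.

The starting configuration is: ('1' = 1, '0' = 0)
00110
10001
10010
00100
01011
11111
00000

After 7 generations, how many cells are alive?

4

step 0: 00110
10001
10010
00100
01011
11111
00000
step 1: 00011
11100
11010
11100
00000
01000
10000
step 2: 00111
00000
00010
10101
10100
00000
10001
step 3: 10011
00101
00011
10101
10011
11001
10001
step 4: 01000
00100
01100
01100
00100
01000
00000
step 5: 00000
00100
00010
00010
00100
00000
00000
step 6: 00000
00000
00110
00110
00000
00000
00000
step 7: 00000
00000
00110
00110
00000
00000
00000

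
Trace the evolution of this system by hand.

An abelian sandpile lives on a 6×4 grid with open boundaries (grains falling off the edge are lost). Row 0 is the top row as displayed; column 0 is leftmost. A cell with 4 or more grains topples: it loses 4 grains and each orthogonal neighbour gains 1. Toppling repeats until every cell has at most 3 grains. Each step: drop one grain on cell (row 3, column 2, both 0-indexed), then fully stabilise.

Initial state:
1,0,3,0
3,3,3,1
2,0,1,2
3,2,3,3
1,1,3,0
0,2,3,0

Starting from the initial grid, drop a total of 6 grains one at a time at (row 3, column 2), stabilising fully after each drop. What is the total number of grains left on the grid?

39

[0] 1,0,3,0
3,3,3,1
2,0,1,2
3,2,3,3
1,1,3,0
0,2,3,0
[1] 1,0,3,0
3,3,3,1
2,0,2,3
3,3,2,0
1,2,1,2
0,3,0,1
[2] 1,0,3,0
3,3,3,1
2,0,2,3
3,3,3,0
1,2,1,2
0,3,0,1
[3] 1,0,3,0
3,3,3,1
3,1,3,3
0,1,1,1
2,3,2,2
0,3,0,1
[4] 1,0,3,0
3,3,3,1
3,1,3,3
0,1,2,1
2,3,2,2
0,3,0,1
[5] 1,0,3,0
3,3,3,1
3,1,3,3
0,1,3,1
2,3,2,2
0,3,0,1
[6] 2,2,0,1
1,2,2,3
1,0,3,0
1,3,1,3
2,3,3,2
0,3,0,1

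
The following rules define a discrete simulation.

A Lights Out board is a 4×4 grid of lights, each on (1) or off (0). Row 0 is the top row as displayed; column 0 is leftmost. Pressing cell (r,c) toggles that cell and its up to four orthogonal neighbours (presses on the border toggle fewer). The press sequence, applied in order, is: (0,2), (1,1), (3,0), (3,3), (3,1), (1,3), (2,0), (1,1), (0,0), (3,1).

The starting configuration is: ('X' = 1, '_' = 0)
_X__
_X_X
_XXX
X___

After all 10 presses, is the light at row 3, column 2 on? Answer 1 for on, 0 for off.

1

step 0: _X__
_X_X
_XXX
X___
step 1: __XX
_XXX
_XXX
X___
step 2: _XXX
X__X
__XX
X___
step 3: _XXX
X__X
X_XX
_X__
step 4: _XXX
X__X
X_X_
_XXX
step 5: _XXX
X__X
XXX_
X__X
step 6: _XX_
X_X_
XXXX
X__X
step 7: _XX_
__X_
__XX
___X
step 8: __X_
XX__
_XXX
___X
step 9: XXX_
_X__
_XXX
___X
step 10: XXX_
_X__
__XX
XXXX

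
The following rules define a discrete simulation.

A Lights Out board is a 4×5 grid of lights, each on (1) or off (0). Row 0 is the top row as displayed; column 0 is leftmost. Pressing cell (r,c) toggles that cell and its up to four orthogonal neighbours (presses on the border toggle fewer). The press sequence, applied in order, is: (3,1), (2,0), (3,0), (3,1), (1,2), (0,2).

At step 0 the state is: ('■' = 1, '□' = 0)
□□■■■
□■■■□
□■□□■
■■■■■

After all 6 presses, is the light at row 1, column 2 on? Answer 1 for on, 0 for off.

1

[0] □□■■■
□■■■□
□■□□■
■■■■■
[1] □□■■■
□■■■□
□□□□■
□□□■■
[2] □□■■■
■■■■□
■■□□■
■□□■■
[3] □□■■■
■■■■□
□■□□■
□■□■■
[4] □□■■■
■■■■□
□□□□■
■□■■■
[5] □□□■■
■□□□□
□□■□■
■□■■■
[6] □■■□■
■□■□□
□□■□■
■□■■■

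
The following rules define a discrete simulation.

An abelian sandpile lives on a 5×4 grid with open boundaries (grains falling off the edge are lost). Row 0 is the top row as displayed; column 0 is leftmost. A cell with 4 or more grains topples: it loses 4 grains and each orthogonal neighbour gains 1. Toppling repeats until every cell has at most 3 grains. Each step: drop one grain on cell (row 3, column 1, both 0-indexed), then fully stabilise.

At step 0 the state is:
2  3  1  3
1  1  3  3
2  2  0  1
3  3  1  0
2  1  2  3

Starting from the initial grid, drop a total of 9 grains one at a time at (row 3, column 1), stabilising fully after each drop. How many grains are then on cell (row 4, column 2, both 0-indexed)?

gen 0: 2  3  1  3
1  1  3  3
2  2  0  1
3  3  1  0
2  1  2  3
gen 1: 2  3  1  3
1  1  3  3
3  3  0  1
0  1  2  0
3  2  2  3
gen 2: 2  3  1  3
1  1  3  3
3  3  0  1
0  2  2  0
3  2  2  3
gen 3: 2  3  1  3
1  1  3  3
3  3  0  1
0  3  2  0
3  2  2  3
gen 4: 2  3  1  3
2  2  3  3
0  1  1  1
2  1  3  0
3  3  2  3
gen 5: 2  3  1  3
2  2  3  3
0  1  1  1
2  2  3  0
3  3  2  3
gen 6: 2  3  1  3
2  2  3  3
0  1  1  1
2  3  3  0
3  3  2  3
gen 7: 2  3  1  3
2  2  3  3
1  2  2  1
0  3  1  2
1  2  1  0
gen 8: 2  3  1  3
2  2  3  3
1  3  2  1
1  0  2  2
1  3  1  0
gen 9: 2  3  1  3
2  2  3  3
1  3  2  1
1  1  2  2
1  3  1  0

1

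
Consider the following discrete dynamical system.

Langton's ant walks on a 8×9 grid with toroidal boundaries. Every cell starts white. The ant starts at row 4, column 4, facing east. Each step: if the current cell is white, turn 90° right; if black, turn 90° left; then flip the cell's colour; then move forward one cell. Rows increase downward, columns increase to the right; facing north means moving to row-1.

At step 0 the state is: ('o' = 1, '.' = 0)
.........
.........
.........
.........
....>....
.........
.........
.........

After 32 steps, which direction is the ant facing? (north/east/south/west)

west

[0] .........
.........
.........
.........
....>....
.........
.........
.........
[1] .........
.........
.........
.........
....o....
....v....
.........
.........
[2] .........
.........
.........
.........
....o....
...<o....
.........
.........
[3] .........
.........
.........
.........
...^o....
...oo....
.........
.........
[4] .........
.........
.........
.........
...o>....
...oo....
.........
.........
[5] .........
.........
.........
....^....
...o.....
...oo....
.........
.........
[6] .........
.........
.........
....o>...
...o.....
...oo....
.........
.........
[7] .........
.........
.........
....oo...
...o.v...
...oo....
.........
.........
[8] .........
.........
.........
....oo...
...o<o...
...oo....
.........
.........
[9] .........
.........
.........
....^o...
...ooo...
...oo....
.........
.........
[10] .........
.........
.........
...<.o...
...ooo...
...oo....
.........
.........
[11] .........
.........
...^.....
...o.o...
...ooo...
...oo....
.........
.........
[12] .........
.........
...o>....
...o.o...
...ooo...
...oo....
.........
.........
[13] .........
.........
...oo....
...ovo...
...ooo...
...oo....
.........
.........
[14] .........
.........
...oo....
...<oo...
...ooo...
...oo....
.........
.........
[15] .........
.........
...oo....
....oo...
...voo...
...oo....
.........
.........
[16] .........
.........
...oo....
....oo...
....>o...
...oo....
.........
.........
[17] .........
.........
...oo....
....^o...
.....o...
...oo....
.........
.........
[18] .........
.........
...oo....
...<.o...
.....o...
...oo....
.........
.........
[19] .........
.........
...^o....
...o.o...
.....o...
...oo....
.........
.........
[20] .........
.........
..<.o....
...o.o...
.....o...
...oo....
.........
.........
[21] .........
..^......
..o.o....
...o.o...
.....o...
...oo....
.........
.........
[22] .........
..o>.....
..o.o....
...o.o...
.....o...
...oo....
.........
.........
[23] .........
..oo.....
..ovo....
...o.o...
.....o...
...oo....
.........
.........
[24] .........
..oo.....
..<oo....
...o.o...
.....o...
...oo....
.........
.........
[25] .........
..oo.....
...oo....
..vo.o...
.....o...
...oo....
.........
.........
[26] .........
..oo.....
...oo....
.<oo.o...
.....o...
...oo....
.........
.........
[27] .........
..oo.....
.^.oo....
.ooo.o...
.....o...
...oo....
.........
.........
[28] .........
..oo.....
.o>oo....
.ooo.o...
.....o...
...oo....
.........
.........
[29] .........
..oo.....
.oooo....
.ovo.o...
.....o...
...oo....
.........
.........
[30] .........
..oo.....
.oooo....
.o.>.o...
.....o...
...oo....
.........
.........
[31] .........
..oo.....
.oo^o....
.o...o...
.....o...
...oo....
.........
.........
[32] .........
..oo.....
.o<.o....
.o...o...
.....o...
...oo....
.........
.........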